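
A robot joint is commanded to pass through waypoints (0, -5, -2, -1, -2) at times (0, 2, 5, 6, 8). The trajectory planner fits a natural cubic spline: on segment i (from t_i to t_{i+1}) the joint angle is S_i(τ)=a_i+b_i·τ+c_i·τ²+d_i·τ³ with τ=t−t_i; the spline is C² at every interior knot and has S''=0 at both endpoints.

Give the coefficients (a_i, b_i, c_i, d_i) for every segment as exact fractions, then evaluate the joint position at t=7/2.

Δ: Δ0=-5/2, Δ1=1, Δ2=1, Δ3=-1/2
row 1: diag=10, rhs=21; c'=3/10, d'=21/10
row 2: denom=8−3·3/10=71/10; d'=(0−3·21/10)/(71/10)=-63/71
row 3: denom=6−1·10/71=416/71; d'=(-9−1·-63/71)/(416/71)=-18/13
back: M3=-18/13
back: M2=-63/71−10/71·-18/13=-9/13
back: M1=21/10−3/10·-9/13=30/13
M: M0=0, M1=30/13, M2=-9/13, M3=-18/13, M4=0
seg 0: a=0, c=M0/2=0, d=(M1−M0)/(6·2)=5/26, b=Δ0−h0·(2M0+M1)/6=-85/26
seg 1: a=-5, c=M1/2=15/13, d=(M2−M1)/(6·3)=-1/6, b=Δ1−h1·(2M1+M2)/6=-25/26
seg 2: a=-2, c=M2/2=-9/26, d=(M3−M2)/(6·1)=-3/26, b=Δ2−h2·(2M2+M3)/6=19/13
seg 3: a=-1, c=M3/2=-9/13, d=(M4−M3)/(6·2)=3/26, b=Δ3−h3·(2M3+M4)/6=11/26
t_q=7/2 → seg 1, τ=3/2; S=-5+-25/26·τ+15/13·τ²+-1/6·τ³=-917/208

  seg 0: a=0 b=-85/26 c=0 d=5/26
  seg 1: a=-5 b=-25/26 c=15/13 d=-1/6
  seg 2: a=-2 b=19/13 c=-9/26 d=-3/26
  seg 3: a=-1 b=11/26 c=-9/13 d=3/26
S(7/2) = -917/208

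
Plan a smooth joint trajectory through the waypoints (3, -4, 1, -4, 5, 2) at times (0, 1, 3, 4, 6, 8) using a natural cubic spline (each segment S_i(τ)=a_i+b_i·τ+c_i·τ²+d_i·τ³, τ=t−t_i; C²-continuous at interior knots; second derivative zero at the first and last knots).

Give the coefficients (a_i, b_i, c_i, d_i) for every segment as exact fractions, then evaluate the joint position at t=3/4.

  seg 0: a=3 b=-3197/340 c=0 d=817/340
  seg 1: a=-4 b=-373/170 c=2451/340 d=-1653/680
  seg 2: a=1 b=-43/17 c=-627/85 d=417/85
  seg 3: a=-4 b=-218/85 c=624/85 d=-259/136
  seg 4: a=5 b=671/170 c=-1389/340 d=463/680
S(3/4) = -66117/21760

Δ: Δ0=-7, Δ1=5/2, Δ2=-5, Δ3=9/2, Δ4=-3/2
row 1: diag=6, rhs=57; c'=1/3, d'=19/2
row 2: denom=6−2·1/3=16/3; d'=(-45−2·19/2)/(16/3)=-12
row 3: denom=6−1·3/16=93/16; d'=(57−1·-12)/(93/16)=368/31
row 4: denom=8−2·32/93=680/93; d'=(-36−2·368/31)/(680/93)=-1389/170
back: M4=-1389/170
back: M3=368/31−32/93·-1389/170=1248/85
back: M2=-12−3/16·1248/85=-1254/85
back: M1=19/2−1/3·-1254/85=2451/170
M: M0=0, M1=2451/170, M2=-1254/85, M3=1248/85, M4=-1389/170, M5=0
seg 0: a=3, c=M0/2=0, d=(M1−M0)/(6·1)=817/340, b=Δ0−h0·(2M0+M1)/6=-3197/340
seg 1: a=-4, c=M1/2=2451/340, d=(M2−M1)/(6·2)=-1653/680, b=Δ1−h1·(2M1+M2)/6=-373/170
seg 2: a=1, c=M2/2=-627/85, d=(M3−M2)/(6·1)=417/85, b=Δ2−h2·(2M2+M3)/6=-43/17
seg 3: a=-4, c=M3/2=624/85, d=(M4−M3)/(6·2)=-259/136, b=Δ3−h3·(2M3+M4)/6=-218/85
seg 4: a=5, c=M4/2=-1389/340, d=(M5−M4)/(6·2)=463/680, b=Δ4−h4·(2M4+M5)/6=671/170
t_q=3/4 → seg 0, τ=3/4; S=3+-3197/340·τ+0·τ²+817/340·τ³=-66117/21760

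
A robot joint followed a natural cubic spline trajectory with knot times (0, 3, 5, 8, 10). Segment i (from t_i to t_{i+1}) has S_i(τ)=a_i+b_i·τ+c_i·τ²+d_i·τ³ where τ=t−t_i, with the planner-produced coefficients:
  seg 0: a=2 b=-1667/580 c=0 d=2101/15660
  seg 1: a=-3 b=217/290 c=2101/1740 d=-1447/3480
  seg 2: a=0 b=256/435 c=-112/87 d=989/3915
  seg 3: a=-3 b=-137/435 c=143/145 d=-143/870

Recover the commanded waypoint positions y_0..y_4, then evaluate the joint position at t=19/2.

y_0 = S_0(0) = a_0 = 2
y_1 = S_1(0) = a_1 = -3
y_2 = S_2(0) = a_2 = 0
y_3 = S_3(0) = a_3 = -3
y_4 = S_3(2) = -1
t_q=19/2 is in segment 3 (τ=3/2); S_3(τ)=-839/464

y_0=2 y_1=-3 y_2=0 y_3=-3 y_4=-1
S(19/2) = -839/464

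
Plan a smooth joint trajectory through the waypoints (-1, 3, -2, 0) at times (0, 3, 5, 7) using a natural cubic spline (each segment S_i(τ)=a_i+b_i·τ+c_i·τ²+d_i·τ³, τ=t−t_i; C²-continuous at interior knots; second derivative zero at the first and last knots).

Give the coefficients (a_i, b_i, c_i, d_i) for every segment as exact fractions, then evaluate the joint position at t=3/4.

Δ: Δ0=4/3, Δ1=-5/2, Δ2=1
row 1: diag=10, rhs=-23; c'=1/5, d'=-23/10
row 2: denom=8−2·1/5=38/5; d'=(21−2·-23/10)/(38/5)=64/19
back: M2=64/19
back: M1=-23/10−1/5·64/19=-113/38
M: M0=0, M1=-113/38, M2=64/19, M3=0
seg 0: a=-1, c=M0/2=0, d=(M1−M0)/(6·3)=-113/684, b=Δ0−h0·(2M0+M1)/6=643/228
seg 1: a=3, c=M1/2=-113/76, d=(M2−M1)/(6·2)=241/456, b=Δ1−h1·(2M1+M2)/6=-187/114
seg 2: a=-2, c=M2/2=32/19, d=(M3−M2)/(6·2)=-16/57, b=Δ2−h2·(2M2+M3)/6=-71/57
t_q=3/4 → seg 0, τ=3/4; S=-1+643/228·τ+0·τ²+-113/684·τ³=5085/4864

  seg 0: a=-1 b=643/228 c=0 d=-113/684
  seg 1: a=3 b=-187/114 c=-113/76 d=241/456
  seg 2: a=-2 b=-71/57 c=32/19 d=-16/57
S(3/4) = 5085/4864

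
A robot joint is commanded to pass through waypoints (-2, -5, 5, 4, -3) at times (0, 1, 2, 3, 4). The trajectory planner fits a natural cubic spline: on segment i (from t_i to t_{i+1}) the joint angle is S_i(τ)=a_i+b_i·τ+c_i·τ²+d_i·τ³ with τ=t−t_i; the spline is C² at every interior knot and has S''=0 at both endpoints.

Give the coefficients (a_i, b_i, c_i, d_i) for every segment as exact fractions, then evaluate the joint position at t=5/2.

  seg 0: a=-2 b=-401/56 c=0 d=233/56
  seg 1: a=-5 b=149/28 c=699/56 d=-437/56
  seg 2: a=5 b=55/8 c=-153/14 d=171/56
  seg 3: a=4 b=-163/28 c=-99/56 d=33/56
S(5/2) = 2727/448

Δ: Δ0=-3, Δ1=10, Δ2=-1, Δ3=-7
row 1: diag=4, rhs=78; c'=1/4, d'=39/2
row 2: denom=4−1·1/4=15/4; d'=(-66−1·39/2)/(15/4)=-114/5
row 3: denom=4−1·4/15=56/15; d'=(-36−1·-114/5)/(56/15)=-99/28
back: M3=-99/28
back: M2=-114/5−4/15·-99/28=-153/7
back: M1=39/2−1/4·-153/7=699/28
M: M0=0, M1=699/28, M2=-153/7, M3=-99/28, M4=0
seg 0: a=-2, c=M0/2=0, d=(M1−M0)/(6·1)=233/56, b=Δ0−h0·(2M0+M1)/6=-401/56
seg 1: a=-5, c=M1/2=699/56, d=(M2−M1)/(6·1)=-437/56, b=Δ1−h1·(2M1+M2)/6=149/28
seg 2: a=5, c=M2/2=-153/14, d=(M3−M2)/(6·1)=171/56, b=Δ2−h2·(2M2+M3)/6=55/8
seg 3: a=4, c=M3/2=-99/56, d=(M4−M3)/(6·1)=33/56, b=Δ3−h3·(2M3+M4)/6=-163/28
t_q=5/2 → seg 2, τ=1/2; S=5+55/8·τ+-153/14·τ²+171/56·τ³=2727/448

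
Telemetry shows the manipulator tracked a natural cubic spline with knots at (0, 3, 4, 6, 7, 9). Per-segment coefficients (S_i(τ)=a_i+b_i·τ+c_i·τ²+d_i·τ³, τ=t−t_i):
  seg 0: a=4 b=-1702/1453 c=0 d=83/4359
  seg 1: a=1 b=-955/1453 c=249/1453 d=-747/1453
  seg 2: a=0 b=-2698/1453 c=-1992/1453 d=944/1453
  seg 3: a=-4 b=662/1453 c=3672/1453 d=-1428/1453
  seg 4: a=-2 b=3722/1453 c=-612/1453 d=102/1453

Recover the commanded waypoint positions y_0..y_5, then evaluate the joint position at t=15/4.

y_0=4 y_1=1 y_2=0 y_3=-4 y_4=-2 y_5=2
S(15/4) = 35947/92992

y_0 = S_0(0) = a_0 = 4
y_1 = S_1(0) = a_1 = 1
y_2 = S_2(0) = a_2 = 0
y_3 = S_3(0) = a_3 = -4
y_4 = S_4(0) = a_4 = -2
y_5 = S_4(2) = 2
t_q=15/4 is in segment 1 (τ=3/4); S_1(τ)=35947/92992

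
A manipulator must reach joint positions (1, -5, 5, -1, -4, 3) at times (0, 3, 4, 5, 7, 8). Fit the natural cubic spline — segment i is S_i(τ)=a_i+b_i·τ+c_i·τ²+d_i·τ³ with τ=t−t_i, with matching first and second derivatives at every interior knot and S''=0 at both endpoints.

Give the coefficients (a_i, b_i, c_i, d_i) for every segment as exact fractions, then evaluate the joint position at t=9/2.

Δ: Δ0=-2, Δ1=10, Δ2=-6, Δ3=-3/2, Δ4=7
row 1: diag=8, rhs=72; c'=1/8, d'=9
row 2: denom=4−1·1/8=31/8; d'=(-96−1·9)/(31/8)=-840/31
row 3: denom=6−1·8/31=178/31; d'=(27−1·-840/31)/(178/31)=1677/178
row 4: denom=6−2·31/89=472/89; d'=(51−2·1677/178)/(472/89)=1431/236
back: M4=1431/236
back: M3=1677/178−31/89·1431/236=1725/236
back: M2=-840/31−8/31·1725/236=-1710/59
back: M1=9−1/8·-1710/59=2979/236
M: M0=0, M1=2979/236, M2=-1710/59, M3=1725/236, M4=1431/236, M5=0
seg 0: a=1, c=M0/2=0, d=(M1−M0)/(6·3)=331/472, b=Δ0−h0·(2M0+M1)/6=-3923/472
seg 1: a=-5, c=M1/2=2979/472, d=(M2−M1)/(6·1)=-3273/472, b=Δ1−h1·(2M1+M2)/6=2507/236
seg 2: a=5, c=M2/2=-855/59, d=(M3−M2)/(6·1)=2855/472, b=Δ2−h2·(2M2+M3)/6=1153/472
seg 3: a=-1, c=M3/2=1725/472, d=(M4−M3)/(6·2)=-49/472, b=Δ3−h3·(2M3+M4)/6=-1981/236
seg 4: a=-4, c=M4/2=1431/472, d=(M5−M4)/(6·1)=-477/472, b=Δ4−h4·(2M4+M5)/6=1175/236
t_q=9/2 → seg 2, τ=1/2; S=5+1153/472·τ+-855/59·τ²+2855/472·τ³=12667/3776

  seg 0: a=1 b=-3923/472 c=0 d=331/472
  seg 1: a=-5 b=2507/236 c=2979/472 d=-3273/472
  seg 2: a=5 b=1153/472 c=-855/59 d=2855/472
  seg 3: a=-1 b=-1981/236 c=1725/472 d=-49/472
  seg 4: a=-4 b=1175/236 c=1431/472 d=-477/472
S(9/2) = 12667/3776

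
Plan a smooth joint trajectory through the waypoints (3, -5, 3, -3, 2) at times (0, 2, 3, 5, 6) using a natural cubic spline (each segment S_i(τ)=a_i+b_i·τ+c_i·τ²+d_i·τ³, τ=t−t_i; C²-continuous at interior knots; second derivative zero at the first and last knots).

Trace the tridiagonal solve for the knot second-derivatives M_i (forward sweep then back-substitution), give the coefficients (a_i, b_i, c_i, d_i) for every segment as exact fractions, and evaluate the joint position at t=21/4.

Δ: Δ0=-4, Δ1=8, Δ2=-3, Δ3=5
row 1: diag=6, rhs=72; c'=1/6, d'=12
row 2: denom=6−1·1/6=35/6; d'=(-66−1·12)/(35/6)=-468/35
row 3: denom=6−2·12/35=186/35; d'=(48−2·-468/35)/(186/35)=436/31
back: M3=436/31
back: M2=-468/35−12/35·436/31=-564/31
back: M1=12−1/6·-564/31=466/31
M: M0=0, M1=466/31, M2=-564/31, M3=436/31, M4=0
seg 0: a=3, c=M0/2=0, d=(M1−M0)/(6·2)=233/186, b=Δ0−h0·(2M0+M1)/6=-838/93
seg 1: a=-5, c=M1/2=233/31, d=(M2−M1)/(6·1)=-515/93, b=Δ1−h1·(2M1+M2)/6=560/93
seg 2: a=3, c=M2/2=-282/31, d=(M3−M2)/(6·2)=250/93, b=Δ2−h2·(2M2+M3)/6=413/93
seg 3: a=-3, c=M3/2=218/31, d=(M4−M3)/(6·1)=-218/93, b=Δ3−h3·(2M3+M4)/6=29/93
t_q=21/4 → seg 3, τ=1/4; S=-3+29/93·τ+218/31·τ²+-218/93·τ³=-2499/992

  seg 0: a=3 b=-838/93 c=0 d=233/186
  seg 1: a=-5 b=560/93 c=233/31 d=-515/93
  seg 2: a=3 b=413/93 c=-282/31 d=250/93
  seg 3: a=-3 b=29/93 c=218/31 d=-218/93
S(21/4) = -2499/992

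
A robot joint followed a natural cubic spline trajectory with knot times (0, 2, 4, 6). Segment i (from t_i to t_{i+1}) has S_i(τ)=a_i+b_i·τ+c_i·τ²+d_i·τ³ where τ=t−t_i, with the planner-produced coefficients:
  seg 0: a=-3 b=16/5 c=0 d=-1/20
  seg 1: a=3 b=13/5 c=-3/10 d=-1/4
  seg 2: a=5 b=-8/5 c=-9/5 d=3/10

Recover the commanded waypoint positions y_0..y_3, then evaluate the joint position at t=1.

y_0 = S_0(0) = a_0 = -3
y_1 = S_1(0) = a_1 = 3
y_2 = S_2(0) = a_2 = 5
y_3 = S_2(2) = -3
t_q=1 is in segment 0 (τ=1); S_0(τ)=3/20

y_0=-3 y_1=3 y_2=5 y_3=-3
S(1) = 3/20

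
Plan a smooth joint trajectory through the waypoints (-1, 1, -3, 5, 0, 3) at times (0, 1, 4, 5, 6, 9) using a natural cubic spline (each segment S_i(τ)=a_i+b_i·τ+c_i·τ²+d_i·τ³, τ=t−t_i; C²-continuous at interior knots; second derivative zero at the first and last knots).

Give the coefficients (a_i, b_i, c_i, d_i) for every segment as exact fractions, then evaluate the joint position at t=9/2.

Δ: Δ0=2, Δ1=-4/3, Δ2=8, Δ3=-5, Δ4=1
row 1: diag=8, rhs=-20; c'=3/8, d'=-5/2
row 2: denom=8−3·3/8=55/8; d'=(56−3·-5/2)/(55/8)=508/55
row 3: denom=4−1·8/55=212/55; d'=(-78−1·508/55)/(212/55)=-2399/106
row 4: denom=8−1·55/212=1641/212; d'=(36−1·-2399/106)/(1641/212)=12430/1641
back: M4=12430/1641
back: M3=-2399/106−55/212·12430/1641=-40364/1641
back: M2=508/55−8/55·-40364/1641=21028/1641
back: M1=-5/2−3/8·21028/1641=-3996/547
M: M0=0, M1=-3996/547, M2=21028/1641, M3=-40364/1641, M4=12430/1641, M5=0
seg 0: a=-1, c=M0/2=0, d=(M1−M0)/(6·1)=-666/547, b=Δ0−h0·(2M0+M1)/6=1760/547
seg 1: a=1, c=M1/2=-1998/547, d=(M2−M1)/(6·3)=16508/14769, b=Δ1−h1·(2M1+M2)/6=-238/547
seg 2: a=-3, c=M2/2=10514/1641, d=(M3−M2)/(6·1)=-10232/1641, b=Δ2−h2·(2M2+M3)/6=4282/547
seg 3: a=5, c=M3/2=-20182/1641, d=(M4−M3)/(6·1)=2933/547, b=Δ3−h3·(2M3+M4)/6=3178/1641
seg 4: a=0, c=M4/2=6215/1641, d=(M5−M4)/(6·3)=-6215/14769, b=Δ4−h4·(2M4+M5)/6=-10789/1641
t_q=9/2 → seg 2, τ=1/2; S=-3+4282/547·τ+10514/1641·τ²+-10232/1641·τ³=5699/3282

  seg 0: a=-1 b=1760/547 c=0 d=-666/547
  seg 1: a=1 b=-238/547 c=-1998/547 d=16508/14769
  seg 2: a=-3 b=4282/547 c=10514/1641 d=-10232/1641
  seg 3: a=5 b=3178/1641 c=-20182/1641 d=2933/547
  seg 4: a=0 b=-10789/1641 c=6215/1641 d=-6215/14769
S(9/2) = 5699/3282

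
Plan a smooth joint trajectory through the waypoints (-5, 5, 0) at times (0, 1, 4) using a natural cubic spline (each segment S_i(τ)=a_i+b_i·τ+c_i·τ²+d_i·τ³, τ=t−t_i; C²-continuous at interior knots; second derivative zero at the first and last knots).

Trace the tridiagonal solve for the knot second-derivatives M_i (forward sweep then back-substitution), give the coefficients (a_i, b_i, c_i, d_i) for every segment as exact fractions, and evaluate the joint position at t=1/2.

  seg 0: a=-5 b=275/24 c=0 d=-35/24
  seg 1: a=5 b=85/12 c=-35/8 d=35/72
S(1/2) = 35/64

Δ: Δ0=10, Δ1=-5/3
row 1: diag=8, rhs=-70; c'=3/8, d'=-35/4
back: M1=-35/4
M: M0=0, M1=-35/4, M2=0
seg 0: a=-5, c=M0/2=0, d=(M1−M0)/(6·1)=-35/24, b=Δ0−h0·(2M0+M1)/6=275/24
seg 1: a=5, c=M1/2=-35/8, d=(M2−M1)/(6·3)=35/72, b=Δ1−h1·(2M1+M2)/6=85/12
t_q=1/2 → seg 0, τ=1/2; S=-5+275/24·τ+0·τ²+-35/24·τ³=35/64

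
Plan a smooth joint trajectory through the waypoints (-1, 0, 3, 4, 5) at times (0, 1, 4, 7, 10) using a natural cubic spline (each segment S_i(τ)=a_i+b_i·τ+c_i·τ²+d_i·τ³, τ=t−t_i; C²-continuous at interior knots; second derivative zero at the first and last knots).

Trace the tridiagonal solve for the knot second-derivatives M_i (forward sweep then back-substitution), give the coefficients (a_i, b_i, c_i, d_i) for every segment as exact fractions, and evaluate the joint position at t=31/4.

Δ: Δ0=1, Δ1=1, Δ2=1/3, Δ3=1/3
row 1: diag=8, rhs=0; c'=3/8, d'=0
row 2: denom=12−3·3/8=87/8; d'=(-4−3·0)/(87/8)=-32/87
row 3: denom=12−3·8/29=324/29; d'=(0−3·-32/87)/(324/29)=8/81
back: M3=8/81
back: M2=-32/87−8/29·8/81=-32/81
back: M1=0−3/8·-32/81=4/27
M: M0=0, M1=4/27, M2=-32/81, M3=8/81, M4=0
seg 0: a=-1, c=M0/2=0, d=(M1−M0)/(6·1)=2/81, b=Δ0−h0·(2M0+M1)/6=79/81
seg 1: a=0, c=M1/2=2/27, d=(M2−M1)/(6·3)=-22/729, b=Δ1−h1·(2M1+M2)/6=85/81
seg 2: a=3, c=M2/2=-16/81, d=(M3−M2)/(6·3)=20/729, b=Δ2−h2·(2M2+M3)/6=55/81
seg 3: a=4, c=M3/2=4/81, d=(M4−M3)/(6·3)=-4/729, b=Δ3−h3·(2M3+M4)/6=19/81
t_q=31/4 → seg 3, τ=3/4; S=4+19/81·τ+4/81·τ²+-4/729·τ³=605/144

  seg 0: a=-1 b=79/81 c=0 d=2/81
  seg 1: a=0 b=85/81 c=2/27 d=-22/729
  seg 2: a=3 b=55/81 c=-16/81 d=20/729
  seg 3: a=4 b=19/81 c=4/81 d=-4/729
S(31/4) = 605/144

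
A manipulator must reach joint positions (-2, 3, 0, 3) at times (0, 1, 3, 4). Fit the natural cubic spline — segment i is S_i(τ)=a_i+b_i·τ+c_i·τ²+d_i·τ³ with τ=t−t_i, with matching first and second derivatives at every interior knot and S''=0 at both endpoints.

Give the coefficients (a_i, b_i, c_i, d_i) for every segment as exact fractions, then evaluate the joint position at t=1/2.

  seg 0: a=-2 b=13/2 c=0 d=-3/2
  seg 1: a=3 b=2 c=-9/2 d=11/8
  seg 2: a=0 b=1/2 c=15/4 d=-5/4
S(1/2) = 17/16

Δ: Δ0=5, Δ1=-3/2, Δ2=3
row 1: diag=6, rhs=-39; c'=1/3, d'=-13/2
row 2: denom=6−2·1/3=16/3; d'=(27−2·-13/2)/(16/3)=15/2
back: M2=15/2
back: M1=-13/2−1/3·15/2=-9
M: M0=0, M1=-9, M2=15/2, M3=0
seg 0: a=-2, c=M0/2=0, d=(M1−M0)/(6·1)=-3/2, b=Δ0−h0·(2M0+M1)/6=13/2
seg 1: a=3, c=M1/2=-9/2, d=(M2−M1)/(6·2)=11/8, b=Δ1−h1·(2M1+M2)/6=2
seg 2: a=0, c=M2/2=15/4, d=(M3−M2)/(6·1)=-5/4, b=Δ2−h2·(2M2+M3)/6=1/2
t_q=1/2 → seg 0, τ=1/2; S=-2+13/2·τ+0·τ²+-3/2·τ³=17/16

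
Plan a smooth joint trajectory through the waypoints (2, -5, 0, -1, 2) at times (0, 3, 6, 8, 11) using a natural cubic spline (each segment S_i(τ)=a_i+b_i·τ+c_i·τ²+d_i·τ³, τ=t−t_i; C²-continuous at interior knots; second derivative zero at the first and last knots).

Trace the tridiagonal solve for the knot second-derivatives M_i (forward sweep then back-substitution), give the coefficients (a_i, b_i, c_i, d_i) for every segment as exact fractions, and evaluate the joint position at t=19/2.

Δ: Δ0=-7/3, Δ1=5/3, Δ2=-1/2, Δ3=1
row 1: diag=12, rhs=24; c'=1/4, d'=2
row 2: denom=10−3·1/4=37/4; d'=(-13−3·2)/(37/4)=-76/37
row 3: denom=10−2·8/37=354/37; d'=(9−2·-76/37)/(354/37)=485/354
back: M3=485/354
back: M2=-76/37−8/37·485/354=-416/177
back: M1=2−1/4·-416/177=458/177
M: M0=0, M1=458/177, M2=-416/177, M3=485/354, M4=0
seg 0: a=2, c=M0/2=0, d=(M1−M0)/(6·3)=229/1593, b=Δ0−h0·(2M0+M1)/6=-214/59
seg 1: a=-5, c=M1/2=229/177, d=(M2−M1)/(6·3)=-437/1593, b=Δ1−h1·(2M1+M2)/6=15/59
seg 2: a=0, c=M2/2=-208/177, d=(M3−M2)/(6·2)=439/1416, b=Δ2−h2·(2M2+M3)/6=36/59
seg 3: a=-1, c=M3/2=485/708, d=(M4−M3)/(6·3)=-485/6372, b=Δ3−h3·(2M3+M4)/6=-131/354
t_q=19/2 → seg 3, τ=3/2; S=-1+-131/354·τ+485/708·τ²+-485/6372·τ³=-511/1888

  seg 0: a=2 b=-214/59 c=0 d=229/1593
  seg 1: a=-5 b=15/59 c=229/177 d=-437/1593
  seg 2: a=0 b=36/59 c=-208/177 d=439/1416
  seg 3: a=-1 b=-131/354 c=485/708 d=-485/6372
S(19/2) = -511/1888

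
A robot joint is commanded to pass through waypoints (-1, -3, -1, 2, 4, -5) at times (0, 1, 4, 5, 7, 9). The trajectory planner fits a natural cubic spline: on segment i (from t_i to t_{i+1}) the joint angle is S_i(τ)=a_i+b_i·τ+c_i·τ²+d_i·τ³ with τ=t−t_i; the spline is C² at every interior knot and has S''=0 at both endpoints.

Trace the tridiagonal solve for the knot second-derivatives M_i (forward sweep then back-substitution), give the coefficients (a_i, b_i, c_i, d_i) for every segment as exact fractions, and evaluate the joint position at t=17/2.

Δ: Δ0=-2, Δ1=2/3, Δ2=3, Δ3=1, Δ4=-9/2
row 1: diag=8, rhs=16; c'=3/8, d'=2
row 2: denom=8−3·3/8=55/8; d'=(14−3·2)/(55/8)=64/55
row 3: denom=6−1·8/55=322/55; d'=(-12−1·64/55)/(322/55)=-362/161
row 4: denom=8−2·55/161=1178/161; d'=(-33−2·-362/161)/(1178/161)=-4589/1178
back: M4=-4589/1178
back: M3=-362/161−55/161·-4589/1178=-1081/1178
back: M2=64/55−8/55·-1081/1178=764/589
back: M1=2−3/8·764/589=1783/1178
M: M0=0, M1=1783/1178, M2=764/589, M3=-1081/1178, M4=-4589/1178, M5=0
seg 0: a=-1, c=M0/2=0, d=(M1−M0)/(6·1)=1783/7068, b=Δ0−h0·(2M0+M1)/6=-15919/7068
seg 1: a=-3, c=M1/2=1783/2356, d=(M2−M1)/(6·3)=-85/7068, b=Δ1−h1·(2M1+M2)/6=-5285/3534
seg 2: a=-1, c=M2/2=382/589, d=(M3−M2)/(6·1)=-2609/7068, b=Δ2−h2·(2M2+M3)/6=19229/7068
seg 3: a=2, c=M3/2=-1081/2356, d=(M4−M3)/(6·2)=-877/3534, b=Δ3−h3·(2M3+M4)/6=10285/3534
seg 4: a=4, c=M4/2=-4589/2356, d=(M5−M4)/(6·2)=4589/14136, b=Δ4−h4·(2M4+M5)/6=-6725/3534
t_q=17/2 → seg 4, τ=3/2; S=4+-6725/3534·τ+-4589/2356·τ²+4589/14136·τ³=-80719/37696

  seg 0: a=-1 b=-15919/7068 c=0 d=1783/7068
  seg 1: a=-3 b=-5285/3534 c=1783/2356 d=-85/7068
  seg 2: a=-1 b=19229/7068 c=382/589 d=-2609/7068
  seg 3: a=2 b=10285/3534 c=-1081/2356 d=-877/3534
  seg 4: a=4 b=-6725/3534 c=-4589/2356 d=4589/14136
S(17/2) = -80719/37696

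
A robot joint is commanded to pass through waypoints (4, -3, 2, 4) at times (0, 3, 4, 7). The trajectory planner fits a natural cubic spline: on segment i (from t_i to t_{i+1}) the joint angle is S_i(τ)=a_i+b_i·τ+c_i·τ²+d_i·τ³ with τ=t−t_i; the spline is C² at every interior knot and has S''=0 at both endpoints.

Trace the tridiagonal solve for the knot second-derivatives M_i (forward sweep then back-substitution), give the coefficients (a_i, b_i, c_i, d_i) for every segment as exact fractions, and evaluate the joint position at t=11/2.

Δ: Δ0=-7/3, Δ1=5, Δ2=2/3
row 1: diag=8, rhs=44; c'=1/8, d'=11/2
row 2: denom=8−1·1/8=63/8; d'=(-26−1·11/2)/(63/8)=-4
back: M2=-4
back: M1=11/2−1/8·-4=6
M: M0=0, M1=6, M2=-4, M3=0
seg 0: a=4, c=M0/2=0, d=(M1−M0)/(6·3)=1/3, b=Δ0−h0·(2M0+M1)/6=-16/3
seg 1: a=-3, c=M1/2=3, d=(M2−M1)/(6·1)=-5/3, b=Δ1−h1·(2M1+M2)/6=11/3
seg 2: a=2, c=M2/2=-2, d=(M3−M2)/(6·3)=2/9, b=Δ2−h2·(2M2+M3)/6=14/3
t_q=11/2 → seg 2, τ=3/2; S=2+14/3·τ+-2·τ²+2/9·τ³=21/4

  seg 0: a=4 b=-16/3 c=0 d=1/3
  seg 1: a=-3 b=11/3 c=3 d=-5/3
  seg 2: a=2 b=14/3 c=-2 d=2/9
S(11/2) = 21/4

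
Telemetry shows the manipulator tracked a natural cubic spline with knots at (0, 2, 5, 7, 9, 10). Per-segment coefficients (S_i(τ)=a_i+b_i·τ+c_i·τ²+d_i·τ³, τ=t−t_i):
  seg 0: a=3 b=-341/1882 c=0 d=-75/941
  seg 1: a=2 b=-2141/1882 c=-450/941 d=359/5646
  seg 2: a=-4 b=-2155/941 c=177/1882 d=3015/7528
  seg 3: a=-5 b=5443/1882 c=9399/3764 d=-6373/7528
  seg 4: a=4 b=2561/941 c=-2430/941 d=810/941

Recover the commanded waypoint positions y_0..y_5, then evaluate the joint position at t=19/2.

y_0=3 y_1=2 y_2=-4 y_3=-5 y_4=4 y_5=5
S(19/2) = 18153/3764

y_0 = S_0(0) = a_0 = 3
y_1 = S_1(0) = a_1 = 2
y_2 = S_2(0) = a_2 = -4
y_3 = S_3(0) = a_3 = -5
y_4 = S_4(0) = a_4 = 4
y_5 = S_4(1) = 5
t_q=19/2 is in segment 4 (τ=1/2); S_4(τ)=18153/3764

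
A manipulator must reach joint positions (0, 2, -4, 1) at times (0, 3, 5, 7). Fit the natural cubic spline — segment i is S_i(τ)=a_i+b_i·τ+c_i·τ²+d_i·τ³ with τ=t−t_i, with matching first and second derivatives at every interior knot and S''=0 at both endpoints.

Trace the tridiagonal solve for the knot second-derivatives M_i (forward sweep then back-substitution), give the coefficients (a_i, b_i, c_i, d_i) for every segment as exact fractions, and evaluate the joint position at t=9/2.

Δ: Δ0=2/3, Δ1=-3, Δ2=5/2
row 1: diag=10, rhs=-22; c'=1/5, d'=-11/5
row 2: denom=8−2·1/5=38/5; d'=(33−2·-11/5)/(38/5)=187/38
back: M2=187/38
back: M1=-11/5−1/5·187/38=-121/38
M: M0=0, M1=-121/38, M2=187/38, M3=0
seg 0: a=0, c=M0/2=0, d=(M1−M0)/(6·3)=-121/684, b=Δ0−h0·(2M0+M1)/6=515/228
seg 1: a=2, c=M1/2=-121/76, d=(M2−M1)/(6·2)=77/114, b=Δ1−h1·(2M1+M2)/6=-287/114
seg 2: a=-4, c=M2/2=187/76, d=(M3−M2)/(6·2)=-187/456, b=Δ2−h2·(2M2+M3)/6=-89/114
t_q=9/2 → seg 1, τ=3/2; S=2+-287/114·τ+-121/76·τ²+77/114·τ³=-117/38

  seg 0: a=0 b=515/228 c=0 d=-121/684
  seg 1: a=2 b=-287/114 c=-121/76 d=77/114
  seg 2: a=-4 b=-89/114 c=187/76 d=-187/456
S(9/2) = -117/38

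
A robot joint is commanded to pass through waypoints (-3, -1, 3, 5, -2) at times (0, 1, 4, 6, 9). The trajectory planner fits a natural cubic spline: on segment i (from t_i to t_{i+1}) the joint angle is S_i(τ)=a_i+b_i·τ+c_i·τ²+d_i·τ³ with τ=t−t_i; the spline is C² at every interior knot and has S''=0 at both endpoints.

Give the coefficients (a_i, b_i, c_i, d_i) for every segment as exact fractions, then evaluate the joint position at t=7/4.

  seg 0: a=-3 b=715/339 c=0 d=-37/339
  seg 1: a=-1 b=604/339 c=-37/113 d=181/3051
  seg 2: a=3 b=481/339 c=70/339 d=-47/226
  seg 3: a=5 b=-85/339 c=-353/339 d=353/3051
S(7/4) = 1281/7232

Δ: Δ0=2, Δ1=4/3, Δ2=1, Δ3=-7/3
row 1: diag=8, rhs=-4; c'=3/8, d'=-1/2
row 2: denom=10−3·3/8=71/8; d'=(-2−3·-1/2)/(71/8)=-4/71
row 3: denom=10−2·16/71=678/71; d'=(-20−2·-4/71)/(678/71)=-706/339
back: M3=-706/339
back: M2=-4/71−16/71·-706/339=140/339
back: M1=-1/2−3/8·140/339=-74/113
M: M0=0, M1=-74/113, M2=140/339, M3=-706/339, M4=0
seg 0: a=-3, c=M0/2=0, d=(M1−M0)/(6·1)=-37/339, b=Δ0−h0·(2M0+M1)/6=715/339
seg 1: a=-1, c=M1/2=-37/113, d=(M2−M1)/(6·3)=181/3051, b=Δ1−h1·(2M1+M2)/6=604/339
seg 2: a=3, c=M2/2=70/339, d=(M3−M2)/(6·2)=-47/226, b=Δ2−h2·(2M2+M3)/6=481/339
seg 3: a=5, c=M3/2=-353/339, d=(M4−M3)/(6·3)=353/3051, b=Δ3−h3·(2M3+M4)/6=-85/339
t_q=7/4 → seg 1, τ=3/4; S=-1+604/339·τ+-37/113·τ²+181/3051·τ³=1281/7232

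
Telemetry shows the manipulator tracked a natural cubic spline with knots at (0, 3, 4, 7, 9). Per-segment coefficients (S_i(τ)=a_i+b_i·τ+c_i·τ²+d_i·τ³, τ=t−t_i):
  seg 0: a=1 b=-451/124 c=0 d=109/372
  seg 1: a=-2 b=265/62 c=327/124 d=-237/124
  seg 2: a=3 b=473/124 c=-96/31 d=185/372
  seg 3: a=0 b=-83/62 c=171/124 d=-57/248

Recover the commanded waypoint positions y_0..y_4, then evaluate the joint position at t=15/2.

y_0 = S_0(0) = a_0 = 1
y_1 = S_1(0) = a_1 = -2
y_2 = S_2(0) = a_2 = 3
y_3 = S_3(0) = a_3 = 0
y_4 = S_3(2) = 1
t_q=15/2 is in segment 3 (τ=1/2); S_3(τ)=-701/1984

y_0=1 y_1=-2 y_2=3 y_3=0 y_4=1
S(15/2) = -701/1984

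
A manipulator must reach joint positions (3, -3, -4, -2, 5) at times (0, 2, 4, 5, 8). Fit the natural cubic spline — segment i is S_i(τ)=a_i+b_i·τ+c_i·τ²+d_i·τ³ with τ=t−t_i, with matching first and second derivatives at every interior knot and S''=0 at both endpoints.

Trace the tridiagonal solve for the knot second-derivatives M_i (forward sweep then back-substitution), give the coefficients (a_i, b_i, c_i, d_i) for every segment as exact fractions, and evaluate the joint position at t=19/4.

Δ: Δ0=-3, Δ1=-1/2, Δ2=2, Δ3=7/3
row 1: diag=8, rhs=15; c'=1/4, d'=15/8
row 2: denom=6−2·1/4=11/2; d'=(15−2·15/8)/(11/2)=45/22
row 3: denom=8−1·2/11=86/11; d'=(2−1·45/22)/(86/11)=-1/172
back: M3=-1/172
back: M2=45/22−2/11·-1/172=88/43
back: M1=15/8−1/4·88/43=469/344
M: M0=0, M1=469/344, M2=88/43, M3=-1/172, M4=0
seg 0: a=3, c=M0/2=0, d=(M1−M0)/(6·2)=469/4128, b=Δ0−h0·(2M0+M1)/6=-3565/1032
seg 1: a=-3, c=M1/2=469/688, d=(M2−M1)/(6·2)=235/4128, b=Δ1−h1·(2M1+M2)/6=-1079/516
seg 2: a=-4, c=M2/2=44/43, d=(M3−M2)/(6·1)=-353/1032, b=Δ2−h2·(2M2+M3)/6=1361/1032
seg 3: a=-2, c=M3/2=-1/344, d=(M4−M3)/(6·3)=1/3096, b=Δ3−h3·(2M3+M4)/6=1207/516
t_q=19/4 → seg 2, τ=3/4; S=-4+1361/1032·τ+44/43·τ²+-353/1032·τ³=-56793/22016

  seg 0: a=3 b=-3565/1032 c=0 d=469/4128
  seg 1: a=-3 b=-1079/516 c=469/688 d=235/4128
  seg 2: a=-4 b=1361/1032 c=44/43 d=-353/1032
  seg 3: a=-2 b=1207/516 c=-1/344 d=1/3096
S(19/4) = -56793/22016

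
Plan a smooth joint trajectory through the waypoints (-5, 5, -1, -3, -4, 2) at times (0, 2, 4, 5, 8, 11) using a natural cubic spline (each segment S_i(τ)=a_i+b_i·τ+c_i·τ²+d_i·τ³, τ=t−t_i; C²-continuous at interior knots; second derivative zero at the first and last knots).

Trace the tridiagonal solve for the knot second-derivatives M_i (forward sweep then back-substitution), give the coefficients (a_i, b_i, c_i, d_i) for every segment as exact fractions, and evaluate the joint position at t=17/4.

  seg 0: a=-5 b=6779/933 c=0 d=-1057/1866
  seg 1: a=5 b=437/933 c=-1057/311 d=1553/1866
  seg 2: a=-1 b=-2929/933 c=496/311 d=-425/933
  seg 3: a=-3 b=-1228/933 c=71/311 d=278/8397
  seg 4: a=-4 b=884/933 c=491/933 d=-491/8397
S(17/4) = -33683/19904

Δ: Δ0=5, Δ1=-3, Δ2=-2, Δ3=-1/3, Δ4=2
row 1: diag=8, rhs=-48; c'=1/4, d'=-6
row 2: denom=6−2·1/4=11/2; d'=(6−2·-6)/(11/2)=36/11
row 3: denom=8−1·2/11=86/11; d'=(10−1·36/11)/(86/11)=37/43
row 4: denom=12−3·33/86=933/86; d'=(14−3·37/43)/(933/86)=982/933
back: M4=982/933
back: M3=37/43−33/86·982/933=142/311
back: M2=36/11−2/11·142/311=992/311
back: M1=-6−1/4·992/311=-2114/311
M: M0=0, M1=-2114/311, M2=992/311, M3=142/311, M4=982/933, M5=0
seg 0: a=-5, c=M0/2=0, d=(M1−M0)/(6·2)=-1057/1866, b=Δ0−h0·(2M0+M1)/6=6779/933
seg 1: a=5, c=M1/2=-1057/311, d=(M2−M1)/(6·2)=1553/1866, b=Δ1−h1·(2M1+M2)/6=437/933
seg 2: a=-1, c=M2/2=496/311, d=(M3−M2)/(6·1)=-425/933, b=Δ2−h2·(2M2+M3)/6=-2929/933
seg 3: a=-3, c=M3/2=71/311, d=(M4−M3)/(6·3)=278/8397, b=Δ3−h3·(2M3+M4)/6=-1228/933
seg 4: a=-4, c=M4/2=491/933, d=(M5−M4)/(6·3)=-491/8397, b=Δ4−h4·(2M4+M5)/6=884/933
t_q=17/4 → seg 2, τ=1/4; S=-1+-2929/933·τ+496/311·τ²+-425/933·τ³=-33683/19904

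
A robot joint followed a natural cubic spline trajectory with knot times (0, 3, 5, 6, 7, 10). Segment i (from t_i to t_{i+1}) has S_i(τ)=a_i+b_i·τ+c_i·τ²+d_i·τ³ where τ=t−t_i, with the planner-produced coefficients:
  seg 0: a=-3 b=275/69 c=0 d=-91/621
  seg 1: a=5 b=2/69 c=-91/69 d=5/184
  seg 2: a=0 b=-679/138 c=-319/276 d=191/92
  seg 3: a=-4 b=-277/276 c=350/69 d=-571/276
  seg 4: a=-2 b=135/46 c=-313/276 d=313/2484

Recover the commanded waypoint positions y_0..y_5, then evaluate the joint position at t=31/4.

y_0 = S_0(0) = a_0 = -3
y_1 = S_1(0) = a_1 = 5
y_2 = S_2(0) = a_2 = 0
y_3 = S_3(0) = a_3 = -4
y_4 = S_4(0) = a_4 = -2
y_5 = S_4(3) = 0
t_q=31/4 is in segment 4 (τ=3/4); S_4(τ)=-2259/5888

y_0=-3 y_1=5 y_2=0 y_3=-4 y_4=-2 y_5=0
S(31/4) = -2259/5888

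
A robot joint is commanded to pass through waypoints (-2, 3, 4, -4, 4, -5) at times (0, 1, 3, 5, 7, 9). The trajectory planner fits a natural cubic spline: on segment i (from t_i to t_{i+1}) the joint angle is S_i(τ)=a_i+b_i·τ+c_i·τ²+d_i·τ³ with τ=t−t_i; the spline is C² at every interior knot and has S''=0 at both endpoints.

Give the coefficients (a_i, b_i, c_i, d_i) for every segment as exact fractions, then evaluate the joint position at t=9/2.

Δ: Δ0=5, Δ1=1/2, Δ2=-4, Δ3=4, Δ4=-9/2
row 1: diag=6, rhs=-27; c'=1/3, d'=-9/2
row 2: denom=8−2·1/3=22/3; d'=(-27−2·-9/2)/(22/3)=-27/11
row 3: denom=8−2·3/11=82/11; d'=(48−2·-27/11)/(82/11)=291/41
row 4: denom=8−2·11/41=306/41; d'=(-51−2·291/41)/(306/41)=-297/34
back: M4=-297/34
back: M3=291/41−11/41·-297/34=321/34
back: M2=-27/11−3/11·321/34=-171/34
back: M1=-9/2−1/3·-171/34=-48/17
M: M0=0, M1=-48/17, M2=-171/34, M3=321/34, M4=-297/34, M5=0
seg 0: a=-2, c=M0/2=0, d=(M1−M0)/(6·1)=-8/17, b=Δ0−h0·(2M0+M1)/6=93/17
seg 1: a=3, c=M1/2=-24/17, d=(M2−M1)/(6·2)=-25/136, b=Δ1−h1·(2M1+M2)/6=69/17
seg 2: a=4, c=M2/2=-171/68, d=(M3−M2)/(6·2)=41/34, b=Δ2−h2·(2M2+M3)/6=-129/34
seg 3: a=-4, c=M3/2=321/68, d=(M4−M3)/(6·2)=-103/68, b=Δ3−h3·(2M3+M4)/6=21/34
seg 4: a=4, c=M4/2=-297/68, d=(M5−M4)/(6·2)=99/136, b=Δ4−h4·(2M4+M5)/6=45/34
t_q=9/2 → seg 2, τ=3/2; S=4+-129/34·τ+-171/68·τ²+41/34·τ³=-223/68

  seg 0: a=-2 b=93/17 c=0 d=-8/17
  seg 1: a=3 b=69/17 c=-24/17 d=-25/136
  seg 2: a=4 b=-129/34 c=-171/68 d=41/34
  seg 3: a=-4 b=21/34 c=321/68 d=-103/68
  seg 4: a=4 b=45/34 c=-297/68 d=99/136
S(9/2) = -223/68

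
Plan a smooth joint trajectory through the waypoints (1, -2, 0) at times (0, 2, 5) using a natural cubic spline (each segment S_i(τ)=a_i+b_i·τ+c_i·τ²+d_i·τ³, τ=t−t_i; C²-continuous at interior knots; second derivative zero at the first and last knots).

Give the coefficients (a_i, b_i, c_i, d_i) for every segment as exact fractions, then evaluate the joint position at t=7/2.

Δ: Δ0=-3/2, Δ1=2/3
row 1: diag=10, rhs=13; c'=3/10, d'=13/10
back: M1=13/10
M: M0=0, M1=13/10, M2=0
seg 0: a=1, c=M0/2=0, d=(M1−M0)/(6·2)=13/120, b=Δ0−h0·(2M0+M1)/6=-29/15
seg 1: a=-2, c=M1/2=13/20, d=(M2−M1)/(6·3)=-13/180, b=Δ1−h1·(2M1+M2)/6=-19/30
t_q=7/2 → seg 1, τ=3/2; S=-2+-19/30·τ+13/20·τ²+-13/180·τ³=-277/160

  seg 0: a=1 b=-29/15 c=0 d=13/120
  seg 1: a=-2 b=-19/30 c=13/20 d=-13/180
S(7/2) = -277/160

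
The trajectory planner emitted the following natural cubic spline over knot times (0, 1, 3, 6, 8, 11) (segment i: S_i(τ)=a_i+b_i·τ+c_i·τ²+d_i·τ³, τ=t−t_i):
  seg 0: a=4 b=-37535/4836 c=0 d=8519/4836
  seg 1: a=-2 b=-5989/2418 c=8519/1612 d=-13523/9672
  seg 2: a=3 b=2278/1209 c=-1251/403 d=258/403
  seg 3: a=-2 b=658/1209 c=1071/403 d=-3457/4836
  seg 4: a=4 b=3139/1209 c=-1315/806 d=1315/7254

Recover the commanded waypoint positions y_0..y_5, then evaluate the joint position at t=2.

y_0 = S_0(0) = a_0 = 4
y_1 = S_1(0) = a_1 = -2
y_2 = S_2(0) = a_2 = 3
y_3 = S_3(0) = a_3 = -2
y_4 = S_4(0) = a_4 = 4
y_5 = S_4(3) = 2
t_q=2 is in segment 1 (τ=1); S_1(τ)=-1903/3224

y_0=4 y_1=-2 y_2=3 y_3=-2 y_4=4 y_5=2
S(2) = -1903/3224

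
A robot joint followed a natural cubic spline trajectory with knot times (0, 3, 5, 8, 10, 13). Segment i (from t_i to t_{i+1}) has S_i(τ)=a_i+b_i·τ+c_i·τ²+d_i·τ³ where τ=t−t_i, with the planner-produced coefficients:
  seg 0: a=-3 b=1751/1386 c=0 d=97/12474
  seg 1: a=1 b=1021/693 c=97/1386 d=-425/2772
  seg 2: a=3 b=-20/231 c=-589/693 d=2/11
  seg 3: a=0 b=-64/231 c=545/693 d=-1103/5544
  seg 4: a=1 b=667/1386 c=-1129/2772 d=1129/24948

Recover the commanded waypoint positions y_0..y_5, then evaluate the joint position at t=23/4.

y_0=-3 y_1=1 y_2=3 y_3=0 y_4=1 y_5=0
S(23/4) = 6243/2464

y_0 = S_0(0) = a_0 = -3
y_1 = S_1(0) = a_1 = 1
y_2 = S_2(0) = a_2 = 3
y_3 = S_3(0) = a_3 = 0
y_4 = S_4(0) = a_4 = 1
y_5 = S_4(3) = 0
t_q=23/4 is in segment 2 (τ=3/4); S_2(τ)=6243/2464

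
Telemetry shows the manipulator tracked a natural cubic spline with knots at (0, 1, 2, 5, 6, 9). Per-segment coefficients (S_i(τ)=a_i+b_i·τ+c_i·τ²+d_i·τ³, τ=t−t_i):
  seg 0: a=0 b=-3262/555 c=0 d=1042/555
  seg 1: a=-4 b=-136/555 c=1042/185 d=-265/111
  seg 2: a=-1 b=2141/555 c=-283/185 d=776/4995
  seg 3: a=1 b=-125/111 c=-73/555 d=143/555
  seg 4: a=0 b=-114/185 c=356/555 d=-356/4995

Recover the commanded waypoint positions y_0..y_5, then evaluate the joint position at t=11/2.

y_0=0 y_1=-4 y_2=-1 y_3=1 y_4=0 y_5=2
S(11/2) = 1937/4440

y_0 = S_0(0) = a_0 = 0
y_1 = S_1(0) = a_1 = -4
y_2 = S_2(0) = a_2 = -1
y_3 = S_3(0) = a_3 = 1
y_4 = S_4(0) = a_4 = 0
y_5 = S_4(3) = 2
t_q=11/2 is in segment 3 (τ=1/2); S_3(τ)=1937/4440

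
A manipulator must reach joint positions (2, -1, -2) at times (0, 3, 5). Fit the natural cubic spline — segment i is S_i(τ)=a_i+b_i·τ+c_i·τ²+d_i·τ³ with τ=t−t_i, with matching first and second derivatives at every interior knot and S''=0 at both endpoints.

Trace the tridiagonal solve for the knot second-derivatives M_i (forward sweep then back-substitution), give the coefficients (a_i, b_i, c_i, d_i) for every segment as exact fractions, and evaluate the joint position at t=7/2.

Δ: Δ0=-1, Δ1=-1/2
row 1: diag=10, rhs=3; c'=1/5, d'=3/10
back: M1=3/10
M: M0=0, M1=3/10, M2=0
seg 0: a=2, c=M0/2=0, d=(M1−M0)/(6·3)=1/60, b=Δ0−h0·(2M0+M1)/6=-23/20
seg 1: a=-1, c=M1/2=3/20, d=(M2−M1)/(6·2)=-1/40, b=Δ1−h1·(2M1+M2)/6=-7/10
t_q=7/2 → seg 1, τ=1/2; S=-1+-7/10·τ+3/20·τ²+-1/40·τ³=-421/320

  seg 0: a=2 b=-23/20 c=0 d=1/60
  seg 1: a=-1 b=-7/10 c=3/20 d=-1/40
S(7/2) = -421/320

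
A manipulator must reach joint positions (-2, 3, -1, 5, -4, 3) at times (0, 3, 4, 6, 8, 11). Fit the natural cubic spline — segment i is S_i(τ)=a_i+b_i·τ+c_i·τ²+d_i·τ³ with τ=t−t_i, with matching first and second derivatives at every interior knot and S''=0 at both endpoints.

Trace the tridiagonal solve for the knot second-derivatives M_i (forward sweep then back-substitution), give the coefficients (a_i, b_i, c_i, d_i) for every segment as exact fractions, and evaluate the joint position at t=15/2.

Δ: Δ0=5/3, Δ1=-4, Δ2=3, Δ3=-9/2, Δ4=7/3
row 1: diag=8, rhs=-34; c'=1/8, d'=-17/4
row 2: denom=6−1·1/8=47/8; d'=(42−1·-17/4)/(47/8)=370/47
row 3: denom=8−2·16/47=344/47; d'=(-45−2·370/47)/(344/47)=-2855/344
row 4: denom=10−2·47/172=813/86; d'=(41−2·-2855/344)/(813/86)=9907/1626
back: M4=9907/1626
back: M3=-2855/344−47/172·9907/1626=-8101/813
back: M2=370/47−16/47·-8101/813=9158/813
back: M1=-17/4−1/8·9158/813=-4600/813
M: M0=0, M1=-4600/813, M2=9158/813, M3=-8101/813, M4=9907/1626, M5=0
seg 0: a=-2, c=M0/2=0, d=(M1−M0)/(6·3)=-2300/7317, b=Δ0−h0·(2M0+M1)/6=3655/813
seg 1: a=3, c=M1/2=-2300/813, d=(M2−M1)/(6·1)=2293/813, b=Δ1−h1·(2M1+M2)/6=-3245/813
seg 2: a=-1, c=M2/2=4579/813, d=(M3−M2)/(6·2)=-5753/3252, b=Δ2−h2·(2M2+M3)/6=-322/271
seg 3: a=5, c=M3/2=-8101/1626, d=(M4−M3)/(6·2)=2901/2168, b=Δ3−h3·(2M3+M4)/6=91/813
seg 4: a=-4, c=M4/2=9907/3252, d=(M5−M4)/(6·3)=-9907/29268, b=Δ4−h4·(2M4+M5)/6=-6113/1626
t_q=15/2 → seg 3, τ=3/2; S=5+91/813·τ+-8101/1626·τ²+2901/2168·τ³=-26465/17344

  seg 0: a=-2 b=3655/813 c=0 d=-2300/7317
  seg 1: a=3 b=-3245/813 c=-2300/813 d=2293/813
  seg 2: a=-1 b=-322/271 c=4579/813 d=-5753/3252
  seg 3: a=5 b=91/813 c=-8101/1626 d=2901/2168
  seg 4: a=-4 b=-6113/1626 c=9907/3252 d=-9907/29268
S(15/2) = -26465/17344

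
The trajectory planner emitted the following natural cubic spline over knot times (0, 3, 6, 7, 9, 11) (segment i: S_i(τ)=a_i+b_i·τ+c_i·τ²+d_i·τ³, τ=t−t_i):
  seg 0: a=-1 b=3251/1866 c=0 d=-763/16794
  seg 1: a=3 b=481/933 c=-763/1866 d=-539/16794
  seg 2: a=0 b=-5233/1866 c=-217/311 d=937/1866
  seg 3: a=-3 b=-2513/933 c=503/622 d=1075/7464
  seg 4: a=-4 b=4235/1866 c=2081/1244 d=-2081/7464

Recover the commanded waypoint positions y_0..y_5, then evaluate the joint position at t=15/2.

y_0 = S_0(0) = a_0 = -1
y_1 = S_1(0) = a_1 = 3
y_2 = S_2(0) = a_2 = 0
y_3 = S_3(0) = a_3 = -3
y_4 = S_4(0) = a_4 = -4
y_5 = S_4(2) = 5
t_q=15/2 is in segment 3 (τ=1/2); S_3(τ)=-82135/19904

y_0=-1 y_1=3 y_2=0 y_3=-3 y_4=-4 y_5=5
S(15/2) = -82135/19904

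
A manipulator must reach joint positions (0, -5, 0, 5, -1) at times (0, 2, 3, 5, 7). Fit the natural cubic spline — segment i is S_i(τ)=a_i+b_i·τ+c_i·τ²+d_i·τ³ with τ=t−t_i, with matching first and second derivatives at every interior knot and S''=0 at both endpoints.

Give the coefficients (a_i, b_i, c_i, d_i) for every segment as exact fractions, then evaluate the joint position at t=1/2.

Δ: Δ0=-5/2, Δ1=5, Δ2=5/2, Δ3=-3
row 1: diag=6, rhs=45; c'=1/6, d'=15/2
row 2: denom=6−1·1/6=35/6; d'=(-15−1·15/2)/(35/6)=-27/7
row 3: denom=8−2·12/35=256/35; d'=(-33−2·-27/7)/(256/35)=-885/256
back: M3=-885/256
back: M2=-27/7−12/35·-885/256=-171/64
back: M1=15/2−1/6·-171/64=1017/128
M: M0=0, M1=1017/128, M2=-171/64, M3=-885/256, M4=0
seg 0: a=0, c=M0/2=0, d=(M1−M0)/(6·2)=339/512, b=Δ0−h0·(2M0+M1)/6=-659/128
seg 1: a=-5, c=M1/2=1017/256, d=(M2−M1)/(6·1)=-453/256, b=Δ1−h1·(2M1+M2)/6=179/64
seg 2: a=0, c=M2/2=-171/128, d=(M3−M2)/(6·2)=-67/1024, b=Δ2−h2·(2M2+M3)/6=1391/256
seg 3: a=5, c=M3/2=-885/512, d=(M4−M3)/(6·2)=295/1024, b=Δ3−h3·(2M3+M4)/6=-89/128
t_q=1/2 → seg 0, τ=1/2; S=0+-659/128·τ+0·τ²+339/512·τ³=-10205/4096

  seg 0: a=0 b=-659/128 c=0 d=339/512
  seg 1: a=-5 b=179/64 c=1017/256 d=-453/256
  seg 2: a=0 b=1391/256 c=-171/128 d=-67/1024
  seg 3: a=5 b=-89/128 c=-885/512 d=295/1024
S(1/2) = -10205/4096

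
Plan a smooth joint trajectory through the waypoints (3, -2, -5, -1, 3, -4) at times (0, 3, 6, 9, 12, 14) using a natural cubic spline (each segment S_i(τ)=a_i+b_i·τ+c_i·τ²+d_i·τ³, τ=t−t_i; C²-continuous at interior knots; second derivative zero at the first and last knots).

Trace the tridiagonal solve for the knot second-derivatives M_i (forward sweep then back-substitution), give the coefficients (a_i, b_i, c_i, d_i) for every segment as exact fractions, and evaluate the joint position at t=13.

  seg 0: a=3 b=-1757/1030 c=0 d=121/27810
  seg 1: a=-2 b=-818/515 c=121/3090 d=97/1854
  seg 2: a=-5 b=61/1030 c=788/1545 d=-791/27810
  seg 3: a=-1 b=1211/515 c=157/618 d=-5501/27810
  seg 4: a=3 b=-1509/1030 c=-786/515 d=131/515
S(13) = 271/1030

Δ: Δ0=-5/3, Δ1=-1, Δ2=4/3, Δ3=4/3, Δ4=-7/2
row 1: diag=12, rhs=4; c'=1/4, d'=1/3
row 2: denom=12−3·1/4=45/4; d'=(14−3·1/3)/(45/4)=52/45
row 3: denom=12−3·4/15=56/5; d'=(0−3·52/45)/(56/5)=-13/42
row 4: denom=10−3·15/56=515/56; d'=(-29−3·-13/42)/(515/56)=-1572/515
back: M4=-1572/515
back: M3=-13/42−15/56·-1572/515=157/309
back: M2=52/45−4/15·157/309=1576/1545
back: M1=1/3−1/4·1576/1545=121/1545
M: M0=0, M1=121/1545, M2=1576/1545, M3=157/309, M4=-1572/515, M5=0
seg 0: a=3, c=M0/2=0, d=(M1−M0)/(6·3)=121/27810, b=Δ0−h0·(2M0+M1)/6=-1757/1030
seg 1: a=-2, c=M1/2=121/3090, d=(M2−M1)/(6·3)=97/1854, b=Δ1−h1·(2M1+M2)/6=-818/515
seg 2: a=-5, c=M2/2=788/1545, d=(M3−M2)/(6·3)=-791/27810, b=Δ2−h2·(2M2+M3)/6=61/1030
seg 3: a=-1, c=M3/2=157/618, d=(M4−M3)/(6·3)=-5501/27810, b=Δ3−h3·(2M3+M4)/6=1211/515
seg 4: a=3, c=M4/2=-786/515, d=(M5−M4)/(6·2)=131/515, b=Δ4−h4·(2M4+M5)/6=-1509/1030
t_q=13 → seg 4, τ=1; S=3+-1509/1030·τ+-786/515·τ²+131/515·τ³=271/1030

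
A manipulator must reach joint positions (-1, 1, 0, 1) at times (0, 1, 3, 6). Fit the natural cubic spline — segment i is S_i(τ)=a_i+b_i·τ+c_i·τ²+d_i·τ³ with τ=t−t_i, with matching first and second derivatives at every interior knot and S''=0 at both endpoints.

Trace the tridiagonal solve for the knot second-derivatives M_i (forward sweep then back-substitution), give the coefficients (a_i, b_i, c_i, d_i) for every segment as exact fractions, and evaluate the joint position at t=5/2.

Δ: Δ0=2, Δ1=-1/2, Δ2=1/3
row 1: diag=6, rhs=-15; c'=1/3, d'=-5/2
row 2: denom=10−2·1/3=28/3; d'=(5−2·-5/2)/(28/3)=15/14
back: M2=15/14
back: M1=-5/2−1/3·15/14=-20/7
M: M0=0, M1=-20/7, M2=15/14, M3=0
seg 0: a=-1, c=M0/2=0, d=(M1−M0)/(6·1)=-10/21, b=Δ0−h0·(2M0+M1)/6=52/21
seg 1: a=1, c=M1/2=-10/7, d=(M2−M1)/(6·2)=55/168, b=Δ1−h1·(2M1+M2)/6=22/21
seg 2: a=0, c=M2/2=15/28, d=(M3−M2)/(6·3)=-5/84, b=Δ2−h2·(2M2+M3)/6=-31/42
t_q=5/2 → seg 1, τ=3/2; S=1+22/21·τ+-10/7·τ²+55/168·τ³=207/448

  seg 0: a=-1 b=52/21 c=0 d=-10/21
  seg 1: a=1 b=22/21 c=-10/7 d=55/168
  seg 2: a=0 b=-31/42 c=15/28 d=-5/84
S(5/2) = 207/448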